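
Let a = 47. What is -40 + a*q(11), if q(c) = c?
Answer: 477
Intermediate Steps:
-40 + a*q(11) = -40 + 47*11 = -40 + 517 = 477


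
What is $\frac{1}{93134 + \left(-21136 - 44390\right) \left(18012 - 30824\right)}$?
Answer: $\frac{1}{839612246} \approx 1.191 \cdot 10^{-9}$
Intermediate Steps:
$\frac{1}{93134 + \left(-21136 - 44390\right) \left(18012 - 30824\right)} = \frac{1}{93134 - -839519112} = \frac{1}{93134 + 839519112} = \frac{1}{839612246}$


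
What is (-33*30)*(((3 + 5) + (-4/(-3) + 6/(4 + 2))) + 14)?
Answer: -24090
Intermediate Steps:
(-33*30)*(((3 + 5) + (-4/(-3) + 6/(4 + 2))) + 14) = -990*((8 + (-4*(-⅓) + 6/6)) + 14) = -990*((8 + (4/3 + 6*(⅙))) + 14) = -990*((8 + (4/3 + 1)) + 14) = -990*((8 + 7/3) + 14) = -990*(31/3 + 14) = -990*73/3 = -24090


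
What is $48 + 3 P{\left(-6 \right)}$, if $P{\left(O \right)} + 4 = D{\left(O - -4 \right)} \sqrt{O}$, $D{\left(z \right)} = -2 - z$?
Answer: $0$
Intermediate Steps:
$P{\left(O \right)} = -4 + \sqrt{O} \left(-6 - O\right)$ ($P{\left(O \right)} = -4 + \left(-2 - \left(O - -4\right)\right) \sqrt{O} = -4 + \left(-2 - \left(O + 4\right)\right) \sqrt{O} = -4 + \left(-2 - \left(4 + O\right)\right) \sqrt{O} = -4 + \left(-6 - O\right) \sqrt{O} = -4 + \sqrt{O} \left(-6 - O\right)$)
$48 + 3 P{\left(-6 \right)} = 48 + 3 \left(-4 - \sqrt{-6} \left(6 - 6\right)\right) = 48 + 3 \left(-4 - i \sqrt{6} \cdot 0\right) = 48 + 3 \left(-4 + 0\right) = 48 + 3 \left(-4\right) = 48 - 12 = 36$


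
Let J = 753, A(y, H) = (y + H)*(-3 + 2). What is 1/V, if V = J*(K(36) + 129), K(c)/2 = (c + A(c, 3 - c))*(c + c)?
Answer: 1/3675393 ≈ 2.7208e-7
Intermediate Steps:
A(y, H) = -H - y (A(y, H) = (H + y)*(-1) = -H - y)
K(c) = 4*c*(-3 + c) (K(c) = 2*((c + (-(3 - c) - c))*(c + c)) = 2*((c + ((-3 + c) - c))*(2*c)) = 2*((c - 3)*(2*c)) = 2*((-3 + c)*(2*c)) = 2*(2*c*(-3 + c)) = 4*c*(-3 + c))
V = 3675393 (V = 753*(4*36*(-3 + 36) + 129) = 753*(4*36*33 + 129) = 753*(4752 + 129) = 753*4881 = 3675393)
1/V = 1/3675393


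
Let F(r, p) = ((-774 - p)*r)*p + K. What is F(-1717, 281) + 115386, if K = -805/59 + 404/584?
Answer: 4385633829723/8614 ≈ 5.0913e+8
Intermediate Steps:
K = -111571/8614 (K = -805*1/59 + 404*(1/584) = -805/59 + 101/146 = -111571/8614 ≈ -12.952)
F(r, p) = -111571/8614 + p*r*(-774 - p) (F(r, p) = ((-774 - p)*r)*p - 111571/8614 = (r*(-774 - p))*p - 111571/8614 = p*r*(-774 - p) - 111571/8614 = -111571/8614 + p*r*(-774 - p))
F(-1717, 281) + 115386 = (-111571/8614 - 1*(-1717)*281² - 774*281*(-1717)) + 115386 = (-111571/8614 - 1*(-1717)*78961 + 373437198) + 115386 = (-111571/8614 + 135576037 + 373437198) + 115386 = 4384639894719/8614 + 115386 = 4385633829723/8614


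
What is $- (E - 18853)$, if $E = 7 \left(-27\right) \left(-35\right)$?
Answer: $12238$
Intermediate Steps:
$E = 6615$ ($E = \left(-189\right) \left(-35\right) = 6615$)
$- (E - 18853) = - (6615 - 18853) = \left(-1\right) \left(-12238\right) = 12238$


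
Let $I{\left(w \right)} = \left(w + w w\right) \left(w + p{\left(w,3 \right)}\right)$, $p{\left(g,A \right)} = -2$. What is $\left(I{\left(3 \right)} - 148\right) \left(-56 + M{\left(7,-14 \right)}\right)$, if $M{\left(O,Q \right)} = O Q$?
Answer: $20944$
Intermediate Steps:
$I{\left(w \right)} = \left(-2 + w\right) \left(w + w^{2}\right)$ ($I{\left(w \right)} = \left(w + w w\right) \left(w - 2\right) = \left(w + w^{2}\right) \left(-2 + w\right) = \left(-2 + w\right) \left(w + w^{2}\right)$)
$\left(I{\left(3 \right)} - 148\right) \left(-56 + M{\left(7,-14 \right)}\right) = \left(3 \left(-2 + 3^{2} - 3\right) - 148\right) \left(-56 + 7 \left(-14\right)\right) = \left(3 \left(-2 + 9 - 3\right) - 148\right) \left(-56 - 98\right) = \left(3 \cdot 4 - 148\right) \left(-154\right) = \left(12 - 148\right) \left(-154\right) = \left(-136\right) \left(-154\right) = 20944$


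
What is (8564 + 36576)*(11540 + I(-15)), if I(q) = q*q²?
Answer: 368568100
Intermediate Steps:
I(q) = q³
(8564 + 36576)*(11540 + I(-15)) = (8564 + 36576)*(11540 + (-15)³) = 45140*(11540 - 3375) = 45140*8165 = 368568100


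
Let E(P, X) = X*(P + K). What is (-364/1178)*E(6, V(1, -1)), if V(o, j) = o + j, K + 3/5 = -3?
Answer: 0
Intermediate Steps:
K = -18/5 (K = -3/5 - 3 = -18/5 ≈ -3.6000)
V(o, j) = j + o
E(P, X) = X*(-18/5 + P) (E(P, X) = X*(P - 18/5) = X*(-18/5 + P))
(-364/1178)*E(6, V(1, -1)) = (-364/1178)*((-1 + 1)*(-18 + 5*6)/5) = (-364*1/1178)*((1/5)*0*(-18 + 30)) = -182*0*12/2945 = -182/589*0 = 0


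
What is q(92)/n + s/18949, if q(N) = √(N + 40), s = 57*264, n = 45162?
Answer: 15048/18949 + √33/22581 ≈ 0.79439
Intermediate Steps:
s = 15048
q(N) = √(40 + N)
q(92)/n + s/18949 = √(40 + 92)/45162 + 15048/18949 = √132*(1/45162) + 15048*(1/18949) = (2*√33)*(1/45162) + 15048/18949 = √33/22581 + 15048/18949 = 15048/18949 + √33/22581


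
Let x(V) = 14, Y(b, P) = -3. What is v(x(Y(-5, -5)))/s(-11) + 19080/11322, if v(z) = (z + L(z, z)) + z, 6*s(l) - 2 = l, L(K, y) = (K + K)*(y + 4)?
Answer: -666076/1887 ≈ -352.98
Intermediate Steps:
L(K, y) = 2*K*(4 + y) (L(K, y) = (2*K)*(4 + y) = 2*K*(4 + y))
s(l) = ⅓ + l/6
v(z) = 2*z + 2*z*(4 + z) (v(z) = (z + 2*z*(4 + z)) + z = 2*z + 2*z*(4 + z))
v(x(Y(-5, -5)))/s(-11) + 19080/11322 = (2*14*(5 + 14))/(⅓ + (⅙)*(-11)) + 19080/11322 = (2*14*19)/(⅓ - 11/6) + 19080*(1/11322) = 532/(-3/2) + 1060/629 = 532*(-⅔) + 1060/629 = -1064/3 + 1060/629 = -666076/1887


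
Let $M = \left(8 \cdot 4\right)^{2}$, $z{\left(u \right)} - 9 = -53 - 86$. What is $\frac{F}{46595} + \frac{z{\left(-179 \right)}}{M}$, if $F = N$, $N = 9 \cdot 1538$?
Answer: $\frac{4058429}{23856640} \approx 0.17012$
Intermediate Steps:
$z{\left(u \right)} = -130$ ($z{\left(u \right)} = 9 - 139 = -130$)
$N = 13842$
$F = 13842$
$M = 1024$ ($M = 32^{2} = 1024$)
$\frac{F}{46595} + \frac{z{\left(-179 \right)}}{M} = \frac{13842}{46595} - \frac{130}{1024} = 13842 \cdot \frac{1}{46595} - \frac{65}{512} = \frac{13842}{46595} - \frac{65}{512} = \frac{4058429}{23856640}$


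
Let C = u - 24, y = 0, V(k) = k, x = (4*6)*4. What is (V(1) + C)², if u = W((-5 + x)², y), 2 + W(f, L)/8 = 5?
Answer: 1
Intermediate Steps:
x = 96 (x = 24*4 = 96)
W(f, L) = 24 (W(f, L) = -16 + 8*5 = -16 + 40 = 24)
u = 24
C = 0 (C = 24 - 24 = 0)
(V(1) + C)² = (1 + 0)² = 1² = 1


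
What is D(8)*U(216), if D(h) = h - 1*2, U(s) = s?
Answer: 1296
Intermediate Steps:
D(h) = -2 + h (D(h) = h - 2 = -2 + h)
D(8)*U(216) = (-2 + 8)*216 = 6*216 = 1296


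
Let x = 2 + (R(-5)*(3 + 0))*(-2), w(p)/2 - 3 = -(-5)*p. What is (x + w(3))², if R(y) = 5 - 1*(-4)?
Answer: 256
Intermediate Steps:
R(y) = 9 (R(y) = 5 + 4 = 9)
w(p) = 6 + 10*p (w(p) = 6 + 2*(-(-5)*p) = 6 + 2*(5*p) = 6 + 10*p)
x = -52 (x = 2 + (9*(3 + 0))*(-2) = 2 + (9*3)*(-2) = 2 + 27*(-2) = 2 - 54 = -52)
(x + w(3))² = (-52 + (6 + 10*3))² = (-52 + (6 + 30))² = (-52 + 36)² = (-16)² = 256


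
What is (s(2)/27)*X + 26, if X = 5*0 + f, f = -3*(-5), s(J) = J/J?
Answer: 239/9 ≈ 26.556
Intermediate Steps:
s(J) = 1
f = 15
X = 15 (X = 5*0 + 15 = 0 + 15 = 15)
(s(2)/27)*X + 26 = (1/27)*15 + 26 = 5/9 + 26 = 239/9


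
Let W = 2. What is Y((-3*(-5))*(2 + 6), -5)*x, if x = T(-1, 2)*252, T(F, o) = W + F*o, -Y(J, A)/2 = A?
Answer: 0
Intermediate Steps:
Y(J, A) = -2*A
T(F, o) = 2 + F*o
x = 0 (x = (2 - 1*2)*252 = (2 - 2)*252 = 0*252 = 0)
Y((-3*(-5))*(2 + 6), -5)*x = -2*(-5)*0 = 10*0 = 0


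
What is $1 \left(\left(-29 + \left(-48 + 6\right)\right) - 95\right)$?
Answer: $-166$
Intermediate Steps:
$1 \left(\left(-29 + \left(-48 + 6\right)\right) - 95\right) = 1 \left(\left(-29 - 42\right) - 95\right) = 1 \left(-71 - 95\right) = 1 \left(-166\right) = -166$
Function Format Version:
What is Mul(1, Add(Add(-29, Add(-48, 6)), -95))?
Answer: -166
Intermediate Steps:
Mul(1, Add(Add(-29, Add(-48, 6)), -95)) = Mul(1, Add(Add(-29, -42), -95)) = Mul(1, Add(-71, -95)) = Mul(1, -166) = -166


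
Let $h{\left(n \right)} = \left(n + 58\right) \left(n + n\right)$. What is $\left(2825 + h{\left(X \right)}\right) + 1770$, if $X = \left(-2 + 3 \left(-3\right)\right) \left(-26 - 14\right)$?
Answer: $442835$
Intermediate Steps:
$X = 440$ ($X = \left(-2 - 9\right) \left(-40\right) = \left(-11\right) \left(-40\right) = 440$)
$h{\left(n \right)} = 2 n \left(58 + n\right)$ ($h{\left(n \right)} = \left(58 + n\right) 2 n = 2 n \left(58 + n\right)$)
$\left(2825 + h{\left(X \right)}\right) + 1770 = \left(2825 + 2 \cdot 440 \left(58 + 440\right)\right) + 1770 = \left(2825 + 2 \cdot 440 \cdot 498\right) + 1770 = \left(2825 + 438240\right) + 1770 = 441065 + 1770 = 442835$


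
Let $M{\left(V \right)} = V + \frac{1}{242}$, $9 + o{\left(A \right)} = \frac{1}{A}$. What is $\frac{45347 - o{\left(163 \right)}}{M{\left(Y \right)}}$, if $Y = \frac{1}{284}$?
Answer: $\frac{254053979828}{42869} \approx 5.9263 \cdot 10^{6}$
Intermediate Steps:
$o{\left(A \right)} = -9 + \frac{1}{A}$
$Y = \frac{1}{284} \approx 0.0035211$
$M{\left(V \right)} = \frac{1}{242} + V$ ($M{\left(V \right)} = V + \frac{1}{242} = \frac{1}{242} + V$)
$\frac{45347 - o{\left(163 \right)}}{M{\left(Y \right)}} = \frac{45347 - \left(-9 + \frac{1}{163}\right)}{\frac{1}{242} + \frac{1}{284}} = \frac{45347 - \left(-9 + \frac{1}{163}\right)}{\frac{263}{34364}} = \left(45347 - - \frac{1466}{163}\right) \frac{34364}{263} = \left(45347 + \frac{1466}{163}\right) \frac{34364}{263} = \frac{7393027}{163} \cdot \frac{34364}{263} = \frac{254053979828}{42869}$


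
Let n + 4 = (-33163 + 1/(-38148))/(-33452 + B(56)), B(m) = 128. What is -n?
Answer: 3819873683/1271243952 ≈ 3.0048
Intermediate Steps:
n = -3819873683/1271243952 (n = -4 + (-33163 + 1/(-38148))/(-33452 + 128) = -4 + (-33163 - 1/38148)/(-33324) = -4 - 1265102125/38148*(-1/33324) = -4 + 1265102125/1271243952 = -3819873683/1271243952 ≈ -3.0048)
-n = -1*(-3819873683/1271243952) = 3819873683/1271243952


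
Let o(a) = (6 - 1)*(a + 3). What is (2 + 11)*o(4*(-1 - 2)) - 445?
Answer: -1030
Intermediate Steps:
o(a) = 15 + 5*a (o(a) = 5*(3 + a) = 15 + 5*a)
(2 + 11)*o(4*(-1 - 2)) - 445 = (2 + 11)*(15 + 5*(4*(-1 - 2))) - 445 = 13*(15 + 5*(4*(-3))) - 445 = 13*(15 + 5*(-12)) - 445 = 13*(15 - 60) - 445 = 13*(-45) - 445 = -585 - 445 = -1030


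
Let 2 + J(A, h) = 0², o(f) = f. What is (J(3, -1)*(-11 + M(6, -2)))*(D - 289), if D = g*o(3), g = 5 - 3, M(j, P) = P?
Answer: -7358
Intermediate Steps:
J(A, h) = -2 (J(A, h) = -2 + 0² = -2 + 0 = -2)
g = 2
D = 6 (D = 2*3 = 6)
(J(3, -1)*(-11 + M(6, -2)))*(D - 289) = (-2*(-11 - 2))*(6 - 289) = -2*(-13)*(-283) = 26*(-283) = -7358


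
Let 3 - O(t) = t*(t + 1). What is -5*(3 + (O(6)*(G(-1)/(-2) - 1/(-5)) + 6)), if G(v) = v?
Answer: 183/2 ≈ 91.500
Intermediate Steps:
O(t) = 3 - t*(1 + t) (O(t) = 3 - t*(t + 1) = 3 - t*(1 + t))
-5*(3 + (O(6)*(G(-1)/(-2) - 1/(-5)) + 6)) = -5*(3 + ((3 - 1*6 - 1*6²)*(-1/(-2) - 1/(-5)) + 6)) = -5*(3 + ((3 - 6 - 1*36)*(-1*(-½) - 1*(-⅕)) + 6)) = -5*(3 + ((3 - 6 - 36)*(½ + ⅕) + 6)) = -5*(3 + (-39*7/10 + 6)) = -5*(3 + (-273/10 + 6)) = -5*(3 - 213/10) = -5*(-183/10) = 183/2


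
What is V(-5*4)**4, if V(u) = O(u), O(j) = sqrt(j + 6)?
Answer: 196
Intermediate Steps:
O(j) = sqrt(6 + j)
V(u) = sqrt(6 + u)
V(-5*4)**4 = (sqrt(6 - 5*4))**4 = (sqrt(6 - 20))**4 = (sqrt(-14))**4 = (I*sqrt(14))**4 = 196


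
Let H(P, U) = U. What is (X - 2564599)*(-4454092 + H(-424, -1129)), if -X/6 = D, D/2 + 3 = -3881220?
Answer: -196074619262017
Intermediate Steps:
D = -7762446 (D = -6 + 2*(-3881220) = -6 - 7762440 = -7762446)
X = 46574676 (X = -6*(-7762446) = 46574676)
(X - 2564599)*(-4454092 + H(-424, -1129)) = (46574676 - 2564599)*(-4454092 - 1129) = 44010077*(-4455221) = -196074619262017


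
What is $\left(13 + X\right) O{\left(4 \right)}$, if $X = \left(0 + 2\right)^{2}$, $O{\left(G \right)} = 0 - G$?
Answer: $-68$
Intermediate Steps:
$O{\left(G \right)} = - G$
$X = 4$ ($X = 2^{2} = 4$)
$\left(13 + X\right) O{\left(4 \right)} = \left(13 + 4\right) \left(\left(-1\right) 4\right) = 17 \left(-4\right) = -68$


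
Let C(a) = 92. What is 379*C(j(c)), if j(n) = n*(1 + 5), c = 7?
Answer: 34868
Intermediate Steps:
j(n) = 6*n (j(n) = n*6 = 6*n)
379*C(j(c)) = 379*92 = 34868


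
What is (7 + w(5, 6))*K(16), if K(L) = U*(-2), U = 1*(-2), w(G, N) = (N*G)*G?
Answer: 628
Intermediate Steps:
w(G, N) = N*G² (w(G, N) = (G*N)*G = N*G²)
U = -2
K(L) = 4 (K(L) = -2*(-2) = 4)
(7 + w(5, 6))*K(16) = (7 + 6*5²)*4 = (7 + 6*25)*4 = (7 + 150)*4 = 157*4 = 628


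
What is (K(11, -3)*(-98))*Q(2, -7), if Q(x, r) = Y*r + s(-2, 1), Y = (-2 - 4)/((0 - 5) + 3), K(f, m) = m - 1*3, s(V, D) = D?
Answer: -11760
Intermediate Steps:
K(f, m) = -3 + m (K(f, m) = m - 3 = -3 + m)
Y = 3 (Y = -6/(-5 + 3) = -6/(-2) = -6*(-½) = 3)
Q(x, r) = 1 + 3*r (Q(x, r) = 3*r + 1 = 1 + 3*r)
(K(11, -3)*(-98))*Q(2, -7) = ((-3 - 3)*(-98))*(1 + 3*(-7)) = (-6*(-98))*(1 - 21) = 588*(-20) = -11760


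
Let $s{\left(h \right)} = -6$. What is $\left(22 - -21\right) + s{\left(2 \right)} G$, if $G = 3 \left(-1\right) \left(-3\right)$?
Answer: $-11$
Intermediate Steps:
$G = 9$ ($G = \left(-3\right) \left(-3\right) = 9$)
$\left(22 - -21\right) + s{\left(2 \right)} G = \left(22 - -21\right) - 54 = \left(22 + 21\right) - 54 = 43 - 54 = -11$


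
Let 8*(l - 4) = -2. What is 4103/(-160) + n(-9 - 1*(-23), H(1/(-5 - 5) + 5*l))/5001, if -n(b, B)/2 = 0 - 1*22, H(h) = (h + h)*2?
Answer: -20512063/800160 ≈ -25.635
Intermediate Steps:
l = 15/4 (l = 4 + (⅛)*(-2) = 4 - ¼ = 15/4 ≈ 3.7500)
H(h) = 4*h (H(h) = (2*h)*2 = 4*h)
n(b, B) = 44 (n(b, B) = -2*(0 - 1*22) = -2*(0 - 22) = -2*(-22) = 44)
4103/(-160) + n(-9 - 1*(-23), H(1/(-5 - 5) + 5*l))/5001 = 4103/(-160) + 44/5001 = 4103*(-1/160) + 44*(1/5001) = -4103/160 + 44/5001 = -20512063/800160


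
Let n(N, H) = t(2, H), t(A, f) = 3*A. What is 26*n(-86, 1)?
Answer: 156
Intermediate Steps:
n(N, H) = 6 (n(N, H) = 3*2 = 6)
26*n(-86, 1) = 26*6 = 156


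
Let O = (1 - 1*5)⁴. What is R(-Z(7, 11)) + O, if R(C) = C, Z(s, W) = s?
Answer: 249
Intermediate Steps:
O = 256 (O = (1 - 5)⁴ = (-4)⁴ = 256)
R(-Z(7, 11)) + O = -1*7 + 256 = -7 + 256 = 249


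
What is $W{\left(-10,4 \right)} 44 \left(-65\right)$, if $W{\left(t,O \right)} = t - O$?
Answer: $40040$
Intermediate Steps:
$W{\left(-10,4 \right)} 44 \left(-65\right) = \left(-10 - 4\right) 44 \left(-65\right) = \left(-14\right) 44 \left(-65\right) = \left(-616\right) \left(-65\right) = 40040$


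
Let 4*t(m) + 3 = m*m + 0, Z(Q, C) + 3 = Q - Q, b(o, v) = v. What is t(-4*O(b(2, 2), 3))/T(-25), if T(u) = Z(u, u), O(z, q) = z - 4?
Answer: -61/12 ≈ -5.0833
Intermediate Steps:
O(z, q) = -4 + z
Z(Q, C) = -3 (Z(Q, C) = -3 + (Q - Q) = -3 + 0 = -3)
T(u) = -3
t(m) = -¾ + m²/4 (t(m) = -¾ + (m*m + 0)/4 = -¾ + (m² + 0)/4 = -¾ + m²/4)
t(-4*O(b(2, 2), 3))/T(-25) = (-¾ + (-4*(-4 + 2))²/4)/(-3) = (-¾ + (-4*(-2))²/4)*(-⅓) = (-¾ + (¼)*8²)*(-⅓) = (-¾ + (¼)*64)*(-⅓) = (-¾ + 16)*(-⅓) = (61/4)*(-⅓) = -61/12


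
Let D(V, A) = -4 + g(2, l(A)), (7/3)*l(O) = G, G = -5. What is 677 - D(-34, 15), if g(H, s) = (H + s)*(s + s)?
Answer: 33339/49 ≈ 680.39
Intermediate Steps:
l(O) = -15/7 (l(O) = (3/7)*(-5) = -15/7)
g(H, s) = 2*s*(H + s) (g(H, s) = (H + s)*(2*s) = 2*s*(H + s))
D(V, A) = -166/49 (D(V, A) = -4 + 2*(-15/7)*(2 - 15/7) = -4 + 2*(-15/7)*(-⅐) = -4 + 30/49 = -166/49)
677 - D(-34, 15) = 677 - 1*(-166/49) = 677 + 166/49 = 33339/49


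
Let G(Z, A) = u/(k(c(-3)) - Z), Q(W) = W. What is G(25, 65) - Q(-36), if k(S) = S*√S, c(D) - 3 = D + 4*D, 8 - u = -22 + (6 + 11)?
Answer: 6491/181 + 24*I*√3/181 ≈ 35.862 + 0.22966*I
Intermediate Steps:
u = 13 (u = 8 - (-22 + (6 + 11)) = 8 - (-22 + 17) = 8 - 1*(-5) = 8 + 5 = 13)
c(D) = 3 + 5*D (c(D) = 3 + (D + 4*D) = 3 + 5*D)
k(S) = S^(3/2)
G(Z, A) = 13/(-Z - 24*I*√3) (G(Z, A) = 13/((3 + 5*(-3))^(3/2) - Z) = 13/((3 - 15)^(3/2) - Z) = 13/((-12)^(3/2) - Z) = 13/(-24*I*√3 - Z) = 13/(-Z - 24*I*√3))
G(25, 65) - Q(-36) = -13/(25 + 24*I*√3) - 1*(-36) = -13/(25 + 24*I*√3) + 36 = 36 - 13/(25 + 24*I*√3)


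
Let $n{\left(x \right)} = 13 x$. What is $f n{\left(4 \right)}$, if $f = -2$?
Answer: $-104$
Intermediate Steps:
$f n{\left(4 \right)} = - 2 \cdot 13 \cdot 4 = \left(-2\right) 52 = -104$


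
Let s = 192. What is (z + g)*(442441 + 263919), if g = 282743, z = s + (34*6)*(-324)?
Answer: 153166396040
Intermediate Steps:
z = -65904 (z = 192 + (34*6)*(-324) = 192 + 204*(-324) = 192 - 66096 = -65904)
(z + g)*(442441 + 263919) = (-65904 + 282743)*(442441 + 263919) = 216839*706360 = 153166396040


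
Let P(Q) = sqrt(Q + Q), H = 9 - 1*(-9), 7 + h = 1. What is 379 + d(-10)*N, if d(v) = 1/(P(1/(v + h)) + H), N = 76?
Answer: 993691/2593 - 152*I*sqrt(2)/2593 ≈ 383.22 - 0.0829*I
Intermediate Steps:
h = -6 (h = -7 + 1 = -6)
H = 18 (H = 9 + 9 = 18)
P(Q) = sqrt(2)*sqrt(Q) (P(Q) = sqrt(2*Q) = sqrt(2)*sqrt(Q))
d(v) = 1/(18 + sqrt(2)*sqrt(1/(-6 + v))) (d(v) = 1/(sqrt(2)*sqrt(1/(v - 6)) + 18) = 1/(sqrt(2)*sqrt(1/(-6 + v)) + 18) = 1/(18 + sqrt(2)*sqrt(1/(-6 + v))))
379 + d(-10)*N = 379 + 76/(18 + sqrt(2)*sqrt(1/(-6 - 10))) = 379 + 76/(18 + sqrt(2)*sqrt(1/(-16))) = 379 + 76/(18 + sqrt(2)*sqrt(-1/16)) = 379 + 76/(18 + sqrt(2)*(I/4)) = 379 + 76/(18 + I*sqrt(2)/4)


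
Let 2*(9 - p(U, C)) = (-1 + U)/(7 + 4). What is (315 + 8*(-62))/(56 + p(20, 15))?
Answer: -3982/1411 ≈ -2.8221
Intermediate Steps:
p(U, C) = 199/22 - U/22 (p(U, C) = 9 - (-1 + U)/(2*(7 + 4)) = 9 - (-1 + U)/(2*11) = 9 - (-1/11 + U/11)/2 = 9 + (1/22 - U/22) = 199/22 - U/22)
(315 + 8*(-62))/(56 + p(20, 15)) = (315 + 8*(-62))/(56 + (199/22 - 1/22*20)) = (315 - 496)/(56 + (199/22 - 10/11)) = -181/(56 + 179/22) = -181/1411/22 = -181*22/1411 = -3982/1411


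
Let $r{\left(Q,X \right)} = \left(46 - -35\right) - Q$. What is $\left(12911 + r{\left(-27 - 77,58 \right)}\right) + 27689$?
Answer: $40785$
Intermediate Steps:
$r{\left(Q,X \right)} = 81 - Q$ ($r{\left(Q,X \right)} = \left(46 + 35\right) - Q = 81 - Q$)
$\left(12911 + r{\left(-27 - 77,58 \right)}\right) + 27689 = \left(12911 + \left(81 - \left(-27 - 77\right)\right)\right) + 27689 = \left(12911 + \left(81 - -104\right)\right) + 27689 = \left(12911 + \left(81 + 104\right)\right) + 27689 = \left(12911 + 185\right) + 27689 = 13096 + 27689 = 40785$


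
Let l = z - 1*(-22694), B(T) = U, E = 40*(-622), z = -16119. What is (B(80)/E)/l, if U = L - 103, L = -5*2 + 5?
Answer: 27/40896500 ≈ 6.6020e-7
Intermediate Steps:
L = -5 (L = -10 + 5 = -5)
E = -24880
U = -108 (U = -5 - 103 = -108)
B(T) = -108
l = 6575 (l = -16119 - 1*(-22694) = -16119 + 22694 = 6575)
(B(80)/E)/l = -108/(-24880)/6575 = -108*(-1/24880)*(1/6575) = (27/6220)*(1/6575) = 27/40896500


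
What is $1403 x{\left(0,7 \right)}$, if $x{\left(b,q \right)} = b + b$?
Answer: $0$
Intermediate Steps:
$x{\left(b,q \right)} = 2 b$
$1403 x{\left(0,7 \right)} = 1403 \cdot 2 \cdot 0 = 1403 \cdot 0 = 0$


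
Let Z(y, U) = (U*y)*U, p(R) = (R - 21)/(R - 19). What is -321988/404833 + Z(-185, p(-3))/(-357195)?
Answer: -84277140556/106043170519 ≈ -0.79474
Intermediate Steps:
p(R) = (-21 + R)/(-19 + R)
Z(y, U) = y*U**2
-321988/404833 + Z(-185, p(-3))/(-357195) = -321988/404833 - 185*(-21 - 3)**2/(-19 - 3)**2/(-357195) = -321988*1/404833 - 185*(-24/(-22))**2*(-1/357195) = -321988/404833 - 185*(-1/22*(-24))**2*(-1/357195) = -321988/404833 - 185*(12/11)**2*(-1/357195) = -321988/404833 - 185*144/121*(-1/357195) = -321988/404833 - 26640/121*(-1/357195) = -321988/404833 + 1776/2881373 = -84277140556/106043170519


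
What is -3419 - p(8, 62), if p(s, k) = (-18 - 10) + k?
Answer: -3453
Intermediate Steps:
p(s, k) = -28 + k
-3419 - p(8, 62) = -3419 - (-28 + 62) = -3419 - 1*34 = -3419 - 34 = -3453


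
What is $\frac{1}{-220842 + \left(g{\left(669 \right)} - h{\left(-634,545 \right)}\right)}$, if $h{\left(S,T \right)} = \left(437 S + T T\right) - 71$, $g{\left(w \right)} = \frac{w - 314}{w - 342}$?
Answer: $- \frac{327}{78720971} \approx -4.1539 \cdot 10^{-6}$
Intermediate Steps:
$g{\left(w \right)} = \frac{-314 + w}{-342 + w}$
$h{\left(S,T \right)} = -71 + T^{2} + 437 S$ ($h{\left(S,T \right)} = \left(437 S + T^{2}\right) - 71 = \left(T^{2} + 437 S\right) - 71 = -71 + T^{2} + 437 S$)
$\frac{1}{-220842 + \left(g{\left(669 \right)} - h{\left(-634,545 \right)}\right)} = \frac{1}{-220842 - \left(296954 - 277058 - \frac{-314 + 669}{-342 + 669}\right)} = \frac{1}{-220842 + \left(\frac{1}{327} \cdot 355 - \left(-71 + 297025 - 277058\right)\right)} = \frac{1}{-220842 + \left(\frac{1}{327} \cdot 355 - 19896\right)} = \frac{1}{-220842 + \left(\frac{355}{327} - 19896\right)} = \frac{1}{-220842 - \frac{6505637}{327}} = \frac{1}{- \frac{78720971}{327}} = - \frac{327}{78720971}$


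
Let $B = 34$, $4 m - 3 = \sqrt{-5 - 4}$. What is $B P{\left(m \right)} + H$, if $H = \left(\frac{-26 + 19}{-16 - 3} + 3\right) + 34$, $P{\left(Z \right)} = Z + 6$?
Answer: $\frac{10141}{38} + \frac{51 i}{2} \approx 266.87 + 25.5 i$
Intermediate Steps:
$m = \frac{3}{4} + \frac{3 i}{4}$ ($m = \frac{3}{4} + \frac{\sqrt{-5 - 4}}{4} = \frac{3}{4} + \frac{\sqrt{-9}}{4} = \frac{3}{4} + \frac{3 i}{4} \approx 0.75 + 0.75 i$)
$P{\left(Z \right)} = 6 + Z$
$H = \frac{710}{19}$ ($H = \left(- \frac{7}{-19} + 3\right) + 34 = \left(\left(-7\right) \left(- \frac{1}{19}\right) + 3\right) + 34 = \left(\frac{7}{19} + 3\right) + 34 = \frac{64}{19} + 34 = \frac{710}{19} \approx 37.368$)
$B P{\left(m \right)} + H = 34 \left(6 + \left(\frac{3}{4} + \frac{3 i}{4}\right)\right) + \frac{710}{19} = 34 \left(\frac{27}{4} + \frac{3 i}{4}\right) + \frac{710}{19} = \left(\frac{459}{2} + \frac{51 i}{2}\right) + \frac{710}{19} = \frac{10141}{38} + \frac{51 i}{2}$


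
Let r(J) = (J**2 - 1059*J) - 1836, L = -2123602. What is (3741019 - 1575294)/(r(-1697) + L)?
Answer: 2165725/2551494 ≈ 0.84881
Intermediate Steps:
r(J) = -1836 + J**2 - 1059*J
(3741019 - 1575294)/(r(-1697) + L) = (3741019 - 1575294)/((-1836 + (-1697)**2 - 1059*(-1697)) - 2123602) = 2165725/((-1836 + 2879809 + 1797123) - 2123602) = 2165725/(4675096 - 2123602) = 2165725/2551494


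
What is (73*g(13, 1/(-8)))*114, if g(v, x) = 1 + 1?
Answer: 16644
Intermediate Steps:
g(v, x) = 2
(73*g(13, 1/(-8)))*114 = (73*2)*114 = 146*114 = 16644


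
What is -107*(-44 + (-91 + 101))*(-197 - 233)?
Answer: -1564340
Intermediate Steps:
-107*(-44 + (-91 + 101))*(-197 - 233) = -107*(-44 + 10)*(-430) = -(-3638)*(-430) = -107*14620 = -1564340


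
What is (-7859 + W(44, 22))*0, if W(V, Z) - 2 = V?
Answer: 0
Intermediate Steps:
W(V, Z) = 2 + V
(-7859 + W(44, 22))*0 = (-7859 + (2 + 44))*0 = (-7859 + 46)*0 = -7813*0 = 0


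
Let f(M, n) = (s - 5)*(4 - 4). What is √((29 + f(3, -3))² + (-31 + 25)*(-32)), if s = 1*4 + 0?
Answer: √1033 ≈ 32.140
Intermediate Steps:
s = 4 (s = 4 + 0 = 4)
f(M, n) = 0 (f(M, n) = (4 - 5)*(4 - 4) = -1*0 = 0)
√((29 + f(3, -3))² + (-31 + 25)*(-32)) = √((29 + 0)² + (-31 + 25)*(-32)) = √(29² - 6*(-32)) = √(841 + 192) = √1033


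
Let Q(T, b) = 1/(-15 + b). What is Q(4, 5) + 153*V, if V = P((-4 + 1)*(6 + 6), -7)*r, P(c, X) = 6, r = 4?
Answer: 36719/10 ≈ 3671.9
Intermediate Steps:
V = 24 (V = 6*4 = 24)
Q(4, 5) + 153*V = 1/(-15 + 5) + 153*24 = 1/(-10) + 3672 = -⅒ + 3672 = 36719/10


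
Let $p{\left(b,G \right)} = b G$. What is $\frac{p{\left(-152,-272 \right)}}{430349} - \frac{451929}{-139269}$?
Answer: $\frac{66748376919}{19978091627} \approx 3.3411$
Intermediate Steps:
$p{\left(b,G \right)} = G b$
$\frac{p{\left(-152,-272 \right)}}{430349} - \frac{451929}{-139269} = \frac{\left(-272\right) \left(-152\right)}{430349} - \frac{451929}{-139269} = 41344 \cdot \frac{1}{430349} - - \frac{150643}{46423} = \frac{41344}{430349} + \frac{150643}{46423} = \frac{66748376919}{19978091627}$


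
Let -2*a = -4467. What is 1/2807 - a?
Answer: -12538867/5614 ≈ -2233.5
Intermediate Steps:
a = 4467/2 (a = -½*(-4467) = 4467/2 ≈ 2233.5)
1/2807 - a = 1/2807 - 1*4467/2 = 1/2807 - 4467/2 = -12538867/5614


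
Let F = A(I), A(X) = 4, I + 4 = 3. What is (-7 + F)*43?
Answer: -129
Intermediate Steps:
I = -1 (I = -4 + 3 = -1)
F = 4
(-7 + F)*43 = (-7 + 4)*43 = -3*43 = -129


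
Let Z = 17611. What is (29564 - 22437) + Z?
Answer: 24738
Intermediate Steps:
(29564 - 22437) + Z = (29564 - 22437) + 17611 = 7127 + 17611 = 24738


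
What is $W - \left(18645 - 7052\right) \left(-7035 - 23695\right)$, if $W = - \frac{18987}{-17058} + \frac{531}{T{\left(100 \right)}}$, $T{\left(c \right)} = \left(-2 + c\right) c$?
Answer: $\frac{9925704301967733}{27861400} \approx 3.5625 \cdot 10^{8}$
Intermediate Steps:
$T{\left(c \right)} = c \left(-2 + c\right)$
$W = \frac{32521733}{27861400}$ ($W = - \frac{18987}{-17058} + \frac{531}{100 \left(-2 + 100\right)} = \left(-18987\right) \left(- \frac{1}{17058}\right) + \frac{531}{100 \cdot 98} = \frac{6329}{5686} + \frac{531}{9800} = \frac{32521733}{27861400} \approx 1.1673$)
$W - \left(18645 - 7052\right) \left(-7035 - 23695\right) = \frac{32521733}{27861400} - \left(18645 - 7052\right) \left(-7035 - 23695\right) = \frac{32521733}{27861400} - 11593 \left(-30730\right) = \frac{32521733}{27861400} - -356252890 = \frac{32521733}{27861400} + 356252890 = \frac{9925704301967733}{27861400}$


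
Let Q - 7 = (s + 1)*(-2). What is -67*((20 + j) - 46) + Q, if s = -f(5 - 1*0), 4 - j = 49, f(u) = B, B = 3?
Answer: 4768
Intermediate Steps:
f(u) = 3
j = -45 (j = 4 - 1*49 = 4 - 49 = -45)
s = -3 (s = -1*3 = -3)
Q = 11 (Q = 7 + (-3 + 1)*(-2) = 7 - 2*(-2) = 7 + 4 = 11)
-67*((20 + j) - 46) + Q = -67*((20 - 45) - 46) + 11 = -67*(-25 - 46) + 11 = -67*(-71) + 11 = 4757 + 11 = 4768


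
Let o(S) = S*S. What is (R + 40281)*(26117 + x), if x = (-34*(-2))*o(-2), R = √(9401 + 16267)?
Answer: 1062975309 + 158334*√713 ≈ 1.0672e+9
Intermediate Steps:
R = 6*√713 (R = √25668 = 6*√713 ≈ 160.21)
o(S) = S²
x = 272 (x = -34*(-2)*(-2)² = 68*4 = 272)
(R + 40281)*(26117 + x) = (6*√713 + 40281)*(26117 + 272) = (40281 + 6*√713)*26389 = 1062975309 + 158334*√713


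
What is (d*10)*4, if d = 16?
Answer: 640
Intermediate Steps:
(d*10)*4 = (16*10)*4 = 160*4 = 640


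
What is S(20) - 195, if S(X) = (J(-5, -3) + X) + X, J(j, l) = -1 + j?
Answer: -161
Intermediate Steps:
S(X) = -6 + 2*X (S(X) = ((-1 - 5) + X) + X = (-6 + X) + X = -6 + 2*X)
S(20) - 195 = (-6 + 2*20) - 195 = (-6 + 40) - 195 = 34 - 195 = -161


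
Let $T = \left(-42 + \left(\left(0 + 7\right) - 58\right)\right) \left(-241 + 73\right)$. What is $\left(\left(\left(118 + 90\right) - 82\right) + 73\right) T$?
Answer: $3109176$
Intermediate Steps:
$T = 15624$ ($T = \left(-42 + \left(7 - 58\right)\right) \left(-168\right) = \left(-42 - 51\right) \left(-168\right) = \left(-93\right) \left(-168\right) = 15624$)
$\left(\left(\left(118 + 90\right) - 82\right) + 73\right) T = \left(\left(\left(118 + 90\right) - 82\right) + 73\right) 15624 = \left(\left(208 - 82\right) + 73\right) 15624 = \left(126 + 73\right) 15624 = 199 \cdot 15624 = 3109176$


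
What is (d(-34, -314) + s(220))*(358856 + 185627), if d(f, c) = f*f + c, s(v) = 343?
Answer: 645212355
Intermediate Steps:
d(f, c) = c + f² (d(f, c) = f² + c = c + f²)
(d(-34, -314) + s(220))*(358856 + 185627) = ((-314 + (-34)²) + 343)*(358856 + 185627) = ((-314 + 1156) + 343)*544483 = (842 + 343)*544483 = 1185*544483 = 645212355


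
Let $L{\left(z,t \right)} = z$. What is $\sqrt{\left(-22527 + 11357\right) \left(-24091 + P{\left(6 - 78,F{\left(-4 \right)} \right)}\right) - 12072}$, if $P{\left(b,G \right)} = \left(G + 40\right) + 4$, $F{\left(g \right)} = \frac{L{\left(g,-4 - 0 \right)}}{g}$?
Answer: $2 \sqrt{67145437} \approx 16388.0$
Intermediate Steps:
$F{\left(g \right)} = 1$ ($F{\left(g \right)} = \frac{g}{g} = 1$)
$P{\left(b,G \right)} = 44 + G$ ($P{\left(b,G \right)} = \left(40 + G\right) + 4 = 44 + G$)
$\sqrt{\left(-22527 + 11357\right) \left(-24091 + P{\left(6 - 78,F{\left(-4 \right)} \right)}\right) - 12072} = \sqrt{\left(-22527 + 11357\right) \left(-24091 + \left(44 + 1\right)\right) - 12072} = \sqrt{- 11170 \left(-24091 + 45\right) - 12072} = \sqrt{\left(-11170\right) \left(-24046\right) - 12072} = \sqrt{268593820 - 12072} = \sqrt{268581748} = 2 \sqrt{67145437}$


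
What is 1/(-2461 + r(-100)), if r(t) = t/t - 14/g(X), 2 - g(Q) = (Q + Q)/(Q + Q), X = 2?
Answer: -1/2474 ≈ -0.00040420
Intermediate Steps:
g(Q) = 1 (g(Q) = 2 - (Q + Q)/(Q + Q) = 2 - 2*Q/(2*Q) = 2 - 2*Q*1/(2*Q) = 2 - 1*1 = 2 - 1 = 1)
r(t) = -13 (r(t) = t/t - 14/1 = 1 - 14*1 = 1 - 14 = -13)
1/(-2461 + r(-100)) = 1/(-2461 - 13) = 1/(-2474) = -1/2474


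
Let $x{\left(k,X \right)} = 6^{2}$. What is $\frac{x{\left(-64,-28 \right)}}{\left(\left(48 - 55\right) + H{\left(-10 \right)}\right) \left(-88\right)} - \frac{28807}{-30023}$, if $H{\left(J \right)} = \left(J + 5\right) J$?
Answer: $\frac{26981215}{28401758} \approx 0.94998$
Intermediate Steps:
$x{\left(k,X \right)} = 36$
$H{\left(J \right)} = J \left(5 + J\right)$ ($H{\left(J \right)} = \left(5 + J\right) J = J \left(5 + J\right)$)
$\frac{x{\left(-64,-28 \right)}}{\left(\left(48 - 55\right) + H{\left(-10 \right)}\right) \left(-88\right)} - \frac{28807}{-30023} = \frac{36}{\left(\left(48 - 55\right) - 10 \left(5 - 10\right)\right) \left(-88\right)} - \frac{28807}{-30023} = \frac{36}{\left(\left(48 - 55\right) - -50\right) \left(-88\right)} - - \frac{28807}{30023} = \frac{36}{\left(-7 + 50\right) \left(-88\right)} + \frac{28807}{30023} = \frac{36}{43 \left(-88\right)} + \frac{28807}{30023} = \frac{36}{-3784} + \frac{28807}{30023} = 36 \left(- \frac{1}{3784}\right) + \frac{28807}{30023} = - \frac{9}{946} + \frac{28807}{30023} = \frac{26981215}{28401758}$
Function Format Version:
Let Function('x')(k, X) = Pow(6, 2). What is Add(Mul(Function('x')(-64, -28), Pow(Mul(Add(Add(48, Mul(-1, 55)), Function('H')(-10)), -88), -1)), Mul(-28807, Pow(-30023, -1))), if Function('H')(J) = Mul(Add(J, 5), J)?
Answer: Rational(26981215, 28401758) ≈ 0.94998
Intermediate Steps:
Function('x')(k, X) = 36
Function('H')(J) = Mul(J, Add(5, J)) (Function('H')(J) = Mul(Add(5, J), J) = Mul(J, Add(5, J)))
Add(Mul(Function('x')(-64, -28), Pow(Mul(Add(Add(48, Mul(-1, 55)), Function('H')(-10)), -88), -1)), Mul(-28807, Pow(-30023, -1))) = Add(Mul(36, Pow(Mul(Add(Add(48, Mul(-1, 55)), Mul(-10, Add(5, -10))), -88), -1)), Mul(-28807, Pow(-30023, -1))) = Add(Mul(36, Pow(Mul(Add(Add(48, -55), Mul(-10, -5)), -88), -1)), Mul(-28807, Rational(-1, 30023))) = Add(Mul(36, Pow(Mul(Add(-7, 50), -88), -1)), Rational(28807, 30023)) = Add(Mul(36, Pow(Mul(43, -88), -1)), Rational(28807, 30023)) = Add(Mul(36, Pow(-3784, -1)), Rational(28807, 30023)) = Add(Mul(36, Rational(-1, 3784)), Rational(28807, 30023)) = Add(Rational(-9, 946), Rational(28807, 30023)) = Rational(26981215, 28401758)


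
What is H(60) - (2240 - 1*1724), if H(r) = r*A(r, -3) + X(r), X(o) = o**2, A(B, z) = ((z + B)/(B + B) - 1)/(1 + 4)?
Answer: 30777/10 ≈ 3077.7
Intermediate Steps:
A(B, z) = -1/5 + (B + z)/(10*B) (A(B, z) = ((B + z)/((2*B)) - 1)/5 = ((B + z)*(1/(2*B)) - 1)*(1/5) = ((B + z)/(2*B) - 1)*(1/5) = (-1 + (B + z)/(2*B))*(1/5) = -1/5 + (B + z)/(10*B))
H(r) = -3/10 + r**2 - r/10 (H(r) = r*((-3 - r)/(10*r)) + r**2 = (-3/10 - r/10) + r**2 = -3/10 + r**2 - r/10)
H(60) - (2240 - 1*1724) = (-3/10 + 60**2 - 1/10*60) - (2240 - 1*1724) = (-3/10 + 3600 - 6) - (2240 - 1724) = 35937/10 - 1*516 = 35937/10 - 516 = 30777/10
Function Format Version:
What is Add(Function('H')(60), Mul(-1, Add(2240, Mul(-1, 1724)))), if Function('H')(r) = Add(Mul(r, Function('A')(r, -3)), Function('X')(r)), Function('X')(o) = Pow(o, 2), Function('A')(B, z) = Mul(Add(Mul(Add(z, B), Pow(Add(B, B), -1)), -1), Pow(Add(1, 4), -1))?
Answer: Rational(30777, 10) ≈ 3077.7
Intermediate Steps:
Function('A')(B, z) = Add(Rational(-1, 5), Mul(Rational(1, 10), Pow(B, -1), Add(B, z))) (Function('A')(B, z) = Mul(Add(Mul(Add(B, z), Pow(Mul(2, B), -1)), -1), Pow(5, -1)) = Mul(Add(Mul(Add(B, z), Mul(Rational(1, 2), Pow(B, -1))), -1), Rational(1, 5)) = Mul(Add(Mul(Rational(1, 2), Pow(B, -1), Add(B, z)), -1), Rational(1, 5)) = Mul(Add(-1, Mul(Rational(1, 2), Pow(B, -1), Add(B, z))), Rational(1, 5)) = Add(Rational(-1, 5), Mul(Rational(1, 10), Pow(B, -1), Add(B, z))))
Function('H')(r) = Add(Rational(-3, 10), Pow(r, 2), Mul(Rational(-1, 10), r)) (Function('H')(r) = Add(Mul(r, Mul(Rational(1, 10), Pow(r, -1), Add(-3, Mul(-1, r)))), Pow(r, 2)) = Add(Add(Rational(-3, 10), Mul(Rational(-1, 10), r)), Pow(r, 2)) = Add(Rational(-3, 10), Pow(r, 2), Mul(Rational(-1, 10), r)))
Add(Function('H')(60), Mul(-1, Add(2240, Mul(-1, 1724)))) = Add(Add(Rational(-3, 10), Pow(60, 2), Mul(Rational(-1, 10), 60)), Mul(-1, Add(2240, Mul(-1, 1724)))) = Add(Add(Rational(-3, 10), 3600, -6), Mul(-1, Add(2240, -1724))) = Add(Rational(35937, 10), Mul(-1, 516)) = Add(Rational(35937, 10), -516) = Rational(30777, 10)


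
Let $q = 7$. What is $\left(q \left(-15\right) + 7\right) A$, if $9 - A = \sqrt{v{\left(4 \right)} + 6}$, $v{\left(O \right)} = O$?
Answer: $-882 + 98 \sqrt{10} \approx -572.1$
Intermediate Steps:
$A = 9 - \sqrt{10}$ ($A = 9 - \sqrt{4 + 6} = 9 - \sqrt{10} \approx 5.8377$)
$\left(q \left(-15\right) + 7\right) A = \left(7 \left(-15\right) + 7\right) \left(9 - \sqrt{10}\right) = \left(-105 + 7\right) \left(9 - \sqrt{10}\right) = - 98 \left(9 - \sqrt{10}\right) = -882 + 98 \sqrt{10}$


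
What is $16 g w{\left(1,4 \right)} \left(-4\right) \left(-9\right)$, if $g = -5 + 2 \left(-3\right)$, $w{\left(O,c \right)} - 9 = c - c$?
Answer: $-57024$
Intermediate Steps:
$w{\left(O,c \right)} = 9$ ($w{\left(O,c \right)} = 9 + \left(c - c\right) = 9 + 0 = 9$)
$g = -11$ ($g = -5 - 6 = -11$)
$16 g w{\left(1,4 \right)} \left(-4\right) \left(-9\right) = 16 \left(-11\right) 9 \left(-4\right) \left(-9\right) = 16 \left(\left(-99\right) \left(-4\right)\right) \left(-9\right) = 16 \cdot 396 \left(-9\right) = 6336 \left(-9\right) = -57024$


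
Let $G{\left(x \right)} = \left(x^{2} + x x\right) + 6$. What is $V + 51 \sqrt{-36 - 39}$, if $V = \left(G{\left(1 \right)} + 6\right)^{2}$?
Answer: $196 + 255 i \sqrt{3} \approx 196.0 + 441.67 i$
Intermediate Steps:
$G{\left(x \right)} = 6 + 2 x^{2}$ ($G{\left(x \right)} = \left(x^{2} + x^{2}\right) + 6 = 2 x^{2} + 6 = 6 + 2 x^{2}$)
$V = 196$ ($V = \left(\left(6 + 2 \cdot 1^{2}\right) + 6\right)^{2} = \left(\left(6 + 2 \cdot 1\right) + 6\right)^{2} = \left(\left(6 + 2\right) + 6\right)^{2} = \left(8 + 6\right)^{2} = 14^{2} = 196$)
$V + 51 \sqrt{-36 - 39} = 196 + 51 \sqrt{-36 - 39} = 196 + 51 \sqrt{-75} = 196 + 51 \cdot 5 i \sqrt{3} = 196 + 255 i \sqrt{3}$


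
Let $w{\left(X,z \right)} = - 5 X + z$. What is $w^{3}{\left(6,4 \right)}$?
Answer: $-17576$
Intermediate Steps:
$w{\left(X,z \right)} = z - 5 X$
$w^{3}{\left(6,4 \right)} = \left(4 - 30\right)^{3} = \left(-26\right)^{3} = -17576$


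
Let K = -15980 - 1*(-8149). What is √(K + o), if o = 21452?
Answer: √13621 ≈ 116.71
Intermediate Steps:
K = -7831 (K = -15980 + 8149 = -7831)
√(K + o) = √(-7831 + 21452) = √13621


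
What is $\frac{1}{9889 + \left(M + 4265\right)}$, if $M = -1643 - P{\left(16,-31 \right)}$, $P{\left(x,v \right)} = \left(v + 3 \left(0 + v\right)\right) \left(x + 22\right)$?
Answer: $\frac{1}{17223} \approx 5.8062 \cdot 10^{-5}$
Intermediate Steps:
$P{\left(x,v \right)} = 4 v \left(22 + x\right)$ ($P{\left(x,v \right)} = \left(v + 3 v\right) \left(22 + x\right) = 4 v \left(22 + x\right)$)
$M = 3069$ ($M = -1643 - 4 \left(-31\right) \left(22 + 16\right) = -1643 - 4 \left(-31\right) 38 = -1643 - -4712 = -1643 + 4712 = 3069$)
$\frac{1}{9889 + \left(M + 4265\right)} = \frac{1}{9889 + \left(3069 + 4265\right)} = \frac{1}{9889 + 7334} = \frac{1}{17223}$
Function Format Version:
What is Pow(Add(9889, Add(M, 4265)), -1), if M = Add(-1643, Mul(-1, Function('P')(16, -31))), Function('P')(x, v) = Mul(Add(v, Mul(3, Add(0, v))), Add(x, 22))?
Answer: Rational(1, 17223) ≈ 5.8062e-5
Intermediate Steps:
Function('P')(x, v) = Mul(4, v, Add(22, x)) (Function('P')(x, v) = Mul(Add(v, Mul(3, v)), Add(22, x)) = Mul(Mul(4, v), Add(22, x)) = Mul(4, v, Add(22, x)))
M = 3069 (M = Add(-1643, Mul(-1, Mul(4, -31, Add(22, 16)))) = Add(-1643, Mul(-1, Mul(4, -31, 38))) = Add(-1643, Mul(-1, -4712)) = Add(-1643, 4712) = 3069)
Pow(Add(9889, Add(M, 4265)), -1) = Pow(Add(9889, Add(3069, 4265)), -1) = Pow(Add(9889, 7334), -1) = Pow(17223, -1) = Rational(1, 17223)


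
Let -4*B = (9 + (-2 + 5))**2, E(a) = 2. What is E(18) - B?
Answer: 38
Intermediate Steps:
B = -36 (B = -(9 + (-2 + 5))**2/4 = -(9 + 3)**2/4 = -1/4*12**2 = -1/4*144 = -36)
E(18) - B = 2 - 1*(-36) = 2 + 36 = 38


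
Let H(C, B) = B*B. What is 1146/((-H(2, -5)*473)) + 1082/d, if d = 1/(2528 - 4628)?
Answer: -26868766146/11825 ≈ -2.2722e+6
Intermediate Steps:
H(C, B) = B²
d = -1/2100 (d = 1/(-2100) = -1/2100 ≈ -0.00047619)
1146/((-H(2, -5)*473)) + 1082/d = 1146/((-(-5)²*473)) + 1082/(-1/2100) = 1146/((-25*473)) + 1082*(-2100) = 1146/((-1*11825)) - 2272200 = 1146/(-11825) - 2272200 = 1146*(-1/11825) - 2272200 = -1146/11825 - 2272200 = -26868766146/11825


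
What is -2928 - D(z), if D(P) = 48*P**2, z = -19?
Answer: -20256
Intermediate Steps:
-2928 - D(z) = -2928 - 48*(-19)**2 = -2928 - 48*361 = -2928 - 1*17328 = -2928 - 17328 = -20256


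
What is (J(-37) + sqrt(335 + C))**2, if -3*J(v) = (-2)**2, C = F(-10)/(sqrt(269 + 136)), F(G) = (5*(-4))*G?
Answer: (4 - sqrt(5)*sqrt(603 + 8*sqrt(5)))**2/9 ≈ 297.19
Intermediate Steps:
F(G) = -20*G
C = 40*sqrt(5)/9 (C = (-20*(-10))/(sqrt(269 + 136)) = 200/(sqrt(405)) = 200/((9*sqrt(5))) = 200*(sqrt(5)/45) = 40*sqrt(5)/9 ≈ 9.9381)
J(v) = -4/3 (J(v) = -1/3*(-2)**2 = -1/3*4 = -4/3)
(J(-37) + sqrt(335 + C))**2 = (-4/3 + sqrt(335 + 40*sqrt(5)/9))**2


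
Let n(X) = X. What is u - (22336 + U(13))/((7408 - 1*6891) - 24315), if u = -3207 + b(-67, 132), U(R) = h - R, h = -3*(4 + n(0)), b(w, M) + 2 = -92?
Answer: -78534887/23798 ≈ -3300.1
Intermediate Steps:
b(w, M) = -94 (b(w, M) = -2 - 92 = -94)
h = -12 (h = -3*(4 + 0) = -3*4 = -12)
U(R) = -12 - R
u = -3301 (u = -3207 - 94 = -3301)
u - (22336 + U(13))/((7408 - 1*6891) - 24315) = -3301 - (22336 + (-12 - 1*13))/((7408 - 1*6891) - 24315) = -3301 - (22336 + (-12 - 13))/((7408 - 6891) - 24315) = -3301 - (22336 - 25)/(517 - 24315) = -3301 - 22311/(-23798) = -3301 - 22311*(-1)/23798 = -3301 - 1*(-22311/23798) = -3301 + 22311/23798 = -78534887/23798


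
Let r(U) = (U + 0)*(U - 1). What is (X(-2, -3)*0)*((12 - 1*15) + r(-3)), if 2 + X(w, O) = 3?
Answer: 0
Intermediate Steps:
X(w, O) = 1 (X(w, O) = -2 + 3 = 1)
r(U) = U*(-1 + U)
(X(-2, -3)*0)*((12 - 1*15) + r(-3)) = (1*0)*((12 - 1*15) - 3*(-1 - 3)) = 0*((12 - 15) - 3*(-4)) = 0*(-3 + 12) = 0*9 = 0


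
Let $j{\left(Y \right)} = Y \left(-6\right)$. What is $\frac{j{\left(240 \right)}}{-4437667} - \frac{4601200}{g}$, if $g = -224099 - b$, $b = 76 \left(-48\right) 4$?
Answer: $\frac{20418895090480}{929722300169} \approx 21.962$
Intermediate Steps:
$j{\left(Y \right)} = - 6 Y$
$b = -14592$ ($b = \left(-3648\right) 4 = -14592$)
$g = -209507$ ($g = -224099 - -14592 = -224099 + 14592 = -209507$)
$\frac{j{\left(240 \right)}}{-4437667} - \frac{4601200}{g} = \frac{\left(-6\right) 240}{-4437667} - \frac{4601200}{-209507} = \left(-1440\right) \left(- \frac{1}{4437667}\right) - - \frac{4601200}{209507} = \frac{1440}{4437667} + \frac{4601200}{209507} = \frac{20418895090480}{929722300169}$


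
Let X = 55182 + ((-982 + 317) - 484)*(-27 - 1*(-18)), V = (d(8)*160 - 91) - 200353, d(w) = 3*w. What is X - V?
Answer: 262127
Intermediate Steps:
V = -196604 (V = ((3*8)*160 - 91) - 200353 = (24*160 - 91) - 200353 = (3840 - 91) - 200353 = 3749 - 200353 = -196604)
X = 65523 (X = 55182 + (-665 - 484)*(-27 + 18) = 55182 - 1149*(-9) = 55182 + 10341 = 65523)
X - V = 65523 - 1*(-196604) = 65523 + 196604 = 262127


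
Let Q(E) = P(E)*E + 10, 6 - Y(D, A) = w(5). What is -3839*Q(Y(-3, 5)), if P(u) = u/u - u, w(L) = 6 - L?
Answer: 38390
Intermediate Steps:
P(u) = 1 - u
Y(D, A) = 5 (Y(D, A) = 6 - (6 - 1*5) = 6 - (6 - 5) = 6 - 1*1 = 6 - 1 = 5)
Q(E) = 10 + E*(1 - E) (Q(E) = (1 - E)*E + 10 = E*(1 - E) + 10 = 10 + E*(1 - E))
-3839*Q(Y(-3, 5)) = -3839*(10 - 1*5*(-1 + 5)) = -3839*(10 - 1*5*4) = -3839*(10 - 20) = -3839*(-10) = 38390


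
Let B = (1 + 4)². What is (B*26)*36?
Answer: 23400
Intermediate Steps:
B = 25 (B = 5² = 25)
(B*26)*36 = (25*26)*36 = 650*36 = 23400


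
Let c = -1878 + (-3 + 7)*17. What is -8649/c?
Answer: 8649/1810 ≈ 4.7785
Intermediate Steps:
c = -1810 (c = -1878 + 4*17 = -1878 + 68 = -1810)
-8649/c = -8649/(-1810) = -8649*(-1/1810) = 8649/1810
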